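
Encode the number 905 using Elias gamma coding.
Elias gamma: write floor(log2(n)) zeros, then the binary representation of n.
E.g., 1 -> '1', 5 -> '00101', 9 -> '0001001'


num_bits = floor(log2(905)) + 1 = 10
leading_zeros = num_bits - 1 = 9
binary(905) = 1110001001

Elias gamma(905) = '000000000' + '1110001001' = 0000000001110001001 (19 bits)


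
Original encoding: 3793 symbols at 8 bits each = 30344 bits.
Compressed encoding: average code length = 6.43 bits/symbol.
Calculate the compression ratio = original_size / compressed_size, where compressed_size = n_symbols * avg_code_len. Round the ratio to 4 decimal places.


original_size = n_symbols * orig_bits = 3793 * 8 = 30344 bits
compressed_size = n_symbols * avg_code_len = 3793 * 6.43 = 24388.99 bits
ratio = original_size / compressed_size = 30344 / 24388.99 = 1.2442

Compression ratio = 1.2442


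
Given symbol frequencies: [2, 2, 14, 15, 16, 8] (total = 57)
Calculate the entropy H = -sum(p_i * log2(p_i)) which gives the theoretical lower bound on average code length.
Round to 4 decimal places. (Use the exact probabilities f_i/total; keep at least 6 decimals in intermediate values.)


Per-symbol terms -p_i * log2(p_i) with p_i = f_i/57:
  p = 2/57 = 0.035088: log2(p) = -4.832890, -p*log2(p) = 0.169575
  p = 2/57 = 0.035088: log2(p) = -4.832890, -p*log2(p) = 0.169575
  p = 14/57 = 0.245614: log2(p) = -2.025535, -p*log2(p) = 0.497500
  p = 15/57 = 0.263158: log2(p) = -1.925999, -p*log2(p) = 0.506842
  p = 16/57 = 0.280702: log2(p) = -1.832890, -p*log2(p) = 0.514495
  p = 8/57 = 0.140351: log2(p) = -2.832890, -p*log2(p) = 0.397599
H = 0.169575 + 0.169575 + 0.497500 + 0.506842 + 0.514495 + 0.397599 = 2.255586

H = 2.2556 bits/symbol


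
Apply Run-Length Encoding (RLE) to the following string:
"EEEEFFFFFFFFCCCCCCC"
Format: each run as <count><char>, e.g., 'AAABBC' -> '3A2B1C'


Scanning runs left to right:
  i=0: run of 'E' x 4 -> '4E'
  i=4: run of 'F' x 8 -> '8F'
  i=12: run of 'C' x 7 -> '7C'

RLE = 4E8F7C


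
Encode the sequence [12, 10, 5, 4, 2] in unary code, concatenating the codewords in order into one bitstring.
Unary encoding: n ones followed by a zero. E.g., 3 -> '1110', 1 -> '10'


Encode each number as n ones followed by a terminating 0:
  12 -> 1111111111110 (13 bits)
  10 -> 11111111110 (11 bits)
  5 -> 111110 (6 bits)
  4 -> 11110 (5 bits)
  2 -> 110 (3 bits)
Total length = 13 + 11 + 6 + 5 + 3 = 38 bits.

Unary([12, 10, 5, 4, 2]) = 11111111111101111111111011111011110110 (38 bits)


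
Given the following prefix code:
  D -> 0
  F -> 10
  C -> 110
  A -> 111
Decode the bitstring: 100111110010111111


Decoding step by step:
Bits 10 -> F
Bits 0 -> D
Bits 111 -> A
Bits 110 -> C
Bits 0 -> D
Bits 10 -> F
Bits 111 -> A
Bits 111 -> A


Decoded message: FDACDFAA


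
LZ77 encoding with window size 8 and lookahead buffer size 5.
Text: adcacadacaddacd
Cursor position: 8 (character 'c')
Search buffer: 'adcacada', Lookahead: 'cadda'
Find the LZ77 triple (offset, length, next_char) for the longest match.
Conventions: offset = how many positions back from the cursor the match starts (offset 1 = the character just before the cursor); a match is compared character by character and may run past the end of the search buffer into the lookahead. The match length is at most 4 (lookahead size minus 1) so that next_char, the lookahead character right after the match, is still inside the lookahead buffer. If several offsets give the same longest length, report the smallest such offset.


Try each offset into the search buffer:
  offset=1 (pos 7, char 'a'): match length 0
  offset=2 (pos 6, char 'd'): match length 0
  offset=3 (pos 5, char 'a'): match length 0
  offset=4 (pos 4, char 'c'): match length 3
  offset=5 (pos 3, char 'a'): match length 0
  offset=6 (pos 2, char 'c'): match length 2
  offset=7 (pos 1, char 'd'): match length 0
  offset=8 (pos 0, char 'a'): match length 0
Longest match has length 3 at offset 4.
next_char = character at position 8 + 3 = 11 -> 'd'

Best match: offset=4, length=3 (matching 'cad' starting at position 4)
LZ77 triple: (4, 3, 'd')


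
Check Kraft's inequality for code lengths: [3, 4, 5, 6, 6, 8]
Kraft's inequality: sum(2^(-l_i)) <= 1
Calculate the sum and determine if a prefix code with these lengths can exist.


Sum = 2^(-3) + 2^(-4) + 2^(-5) + 2^(-6) + 2^(-6) + 2^(-8)
    = 0.125 + 0.0625 + 0.03125 + 0.015625 + 0.015625 + 0.00390625
    = 65/256 = 0.25390625
Since 0.25390625 <= 1, Kraft's inequality IS satisfied.
A prefix code with these lengths CAN exist.

Kraft sum = 0.25390625. Satisfied.


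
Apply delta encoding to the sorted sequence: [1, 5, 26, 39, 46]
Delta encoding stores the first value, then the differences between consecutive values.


First value: 1
Deltas:
  5 - 1 = 4
  26 - 5 = 21
  39 - 26 = 13
  46 - 39 = 7


Delta encoded: [1, 4, 21, 13, 7]


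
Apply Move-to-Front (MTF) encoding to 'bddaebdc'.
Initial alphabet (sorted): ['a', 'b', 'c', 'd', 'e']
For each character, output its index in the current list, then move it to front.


MTF encoding:
'b': index 1 in ['a', 'b', 'c', 'd', 'e'] -> ['b', 'a', 'c', 'd', 'e']
'd': index 3 in ['b', 'a', 'c', 'd', 'e'] -> ['d', 'b', 'a', 'c', 'e']
'd': index 0 in ['d', 'b', 'a', 'c', 'e'] -> ['d', 'b', 'a', 'c', 'e']
'a': index 2 in ['d', 'b', 'a', 'c', 'e'] -> ['a', 'd', 'b', 'c', 'e']
'e': index 4 in ['a', 'd', 'b', 'c', 'e'] -> ['e', 'a', 'd', 'b', 'c']
'b': index 3 in ['e', 'a', 'd', 'b', 'c'] -> ['b', 'e', 'a', 'd', 'c']
'd': index 3 in ['b', 'e', 'a', 'd', 'c'] -> ['d', 'b', 'e', 'a', 'c']
'c': index 4 in ['d', 'b', 'e', 'a', 'c'] -> ['c', 'd', 'b', 'e', 'a']


Output: [1, 3, 0, 2, 4, 3, 3, 4]


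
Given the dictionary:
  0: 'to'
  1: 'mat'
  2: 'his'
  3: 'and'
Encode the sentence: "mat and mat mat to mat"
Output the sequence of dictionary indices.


Look up each word in the dictionary:
  'mat' -> 1
  'and' -> 3
  'mat' -> 1
  'mat' -> 1
  'to' -> 0
  'mat' -> 1

Encoded: [1, 3, 1, 1, 0, 1]


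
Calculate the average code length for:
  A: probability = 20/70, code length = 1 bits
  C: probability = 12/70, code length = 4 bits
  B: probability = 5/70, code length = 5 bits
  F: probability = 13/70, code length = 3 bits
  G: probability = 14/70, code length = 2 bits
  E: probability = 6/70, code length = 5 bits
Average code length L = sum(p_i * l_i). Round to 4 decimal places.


Weighted contributions p_i * l_i:
  A: (20/70) * 1 = 20/70
  C: (12/70) * 4 = 48/70
  B: (5/70) * 5 = 25/70
  F: (13/70) * 3 = 39/70
  G: (14/70) * 2 = 28/70
  E: (6/70) * 5 = 30/70
Sum = (20 + 48 + 25 + 39 + 28 + 30)/70 = 190/70

L = 190/70 = 2.7143 bits/symbol


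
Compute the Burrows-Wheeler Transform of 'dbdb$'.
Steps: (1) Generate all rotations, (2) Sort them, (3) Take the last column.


Rotations (sorted):
  0: $dbdb -> last char: b
  1: b$dbd -> last char: d
  2: bdb$d -> last char: d
  3: db$db -> last char: b
  4: dbdb$ -> last char: $


BWT = bddb$


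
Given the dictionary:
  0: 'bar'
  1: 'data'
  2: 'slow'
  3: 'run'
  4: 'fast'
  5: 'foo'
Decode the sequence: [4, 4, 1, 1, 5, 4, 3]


Look up each index in the dictionary:
  4 -> 'fast'
  4 -> 'fast'
  1 -> 'data'
  1 -> 'data'
  5 -> 'foo'
  4 -> 'fast'
  3 -> 'run'

Decoded: "fast fast data data foo fast run"


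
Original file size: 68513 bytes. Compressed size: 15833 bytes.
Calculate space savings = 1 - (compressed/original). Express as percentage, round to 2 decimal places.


ratio = compressed/original = 15833/68513 = 0.231095
savings = 1 - ratio = 1 - 0.231095 = 0.768905
as a percentage: 0.768905 * 100 = 76.89%

Space savings = 1 - 15833/68513 = 76.89%


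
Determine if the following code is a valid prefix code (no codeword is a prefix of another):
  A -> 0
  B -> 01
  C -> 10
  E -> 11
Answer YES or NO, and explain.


Checking each pair (does one codeword prefix another?):
  A='0' vs B='01': prefix -- VIOLATION

NO -- this is NOT a valid prefix code. A (0) is a prefix of B (01).


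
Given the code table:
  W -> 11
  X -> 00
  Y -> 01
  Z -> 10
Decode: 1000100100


Decoding:
10 -> Z
00 -> X
10 -> Z
01 -> Y
00 -> X


Result: ZXZYX


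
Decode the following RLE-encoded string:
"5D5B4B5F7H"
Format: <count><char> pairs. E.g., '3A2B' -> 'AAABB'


Expanding each <count><char> pair:
  5D -> 'DDDDD'
  5B -> 'BBBBB'
  4B -> 'BBBB'
  5F -> 'FFFFF'
  7H -> 'HHHHHHH'

Decoded = DDDDDBBBBBBBBBFFFFFHHHHHHH


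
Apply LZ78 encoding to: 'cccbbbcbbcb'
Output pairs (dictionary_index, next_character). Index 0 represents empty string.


LZ78 encoding steps:
Dictionary: {0: ''}
Step 1: w='' (idx 0), next='c' -> output (0, 'c'), add 'c' as idx 1
Step 2: w='c' (idx 1), next='c' -> output (1, 'c'), add 'cc' as idx 2
Step 3: w='' (idx 0), next='b' -> output (0, 'b'), add 'b' as idx 3
Step 4: w='b' (idx 3), next='b' -> output (3, 'b'), add 'bb' as idx 4
Step 5: w='c' (idx 1), next='b' -> output (1, 'b'), add 'cb' as idx 5
Step 6: w='b' (idx 3), next='c' -> output (3, 'c'), add 'bc' as idx 6
Step 7: w='b' (idx 3), end of input -> output (3, '')


Encoded: [(0, 'c'), (1, 'c'), (0, 'b'), (3, 'b'), (1, 'b'), (3, 'c'), (3, '')]


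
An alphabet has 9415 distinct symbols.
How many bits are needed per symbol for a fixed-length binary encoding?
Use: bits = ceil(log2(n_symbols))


log2(9415) = 13.2007
Bracket: 2^13 = 8192 < 9415 <= 2^14 = 16384
So ceil(log2(9415)) = 14

bits = ceil(log2(9415)) = ceil(13.2007) = 14 bits


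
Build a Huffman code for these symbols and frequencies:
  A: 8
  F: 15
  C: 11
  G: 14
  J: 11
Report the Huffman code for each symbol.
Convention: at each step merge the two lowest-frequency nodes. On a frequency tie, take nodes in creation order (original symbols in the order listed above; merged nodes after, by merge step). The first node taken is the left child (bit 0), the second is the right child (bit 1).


Huffman tree construction:
Step 1: Merge A(8) + C(11) = 19
Step 2: Merge J(11) + G(14) = 25
Step 3: Merge F(15) + (A+C)(19) = 34
Step 4: Merge (J+G)(25) + (F+(A+C))(34) = 59
Read each symbol's code off the tree from the root (left child = 0, right child = 1).

Codes:
  A: 110 (length 3)
  F: 10 (length 2)
  C: 111 (length 3)
  G: 01 (length 2)
  J: 00 (length 2)
Average code length: 137/59 = 2.3220 bits/symbol


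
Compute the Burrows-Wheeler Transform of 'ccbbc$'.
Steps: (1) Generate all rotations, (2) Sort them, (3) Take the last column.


Rotations (sorted):
  0: $ccbbc -> last char: c
  1: bbc$cc -> last char: c
  2: bc$ccb -> last char: b
  3: c$ccbb -> last char: b
  4: cbbc$c -> last char: c
  5: ccbbc$ -> last char: $


BWT = ccbbc$


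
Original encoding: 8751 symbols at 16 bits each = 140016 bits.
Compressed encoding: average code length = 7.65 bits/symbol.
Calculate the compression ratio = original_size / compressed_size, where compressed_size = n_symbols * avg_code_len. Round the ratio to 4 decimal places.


original_size = n_symbols * orig_bits = 8751 * 16 = 140016 bits
compressed_size = n_symbols * avg_code_len = 8751 * 7.65 = 66945.15 bits
ratio = original_size / compressed_size = 140016 / 66945.15 = 2.0915

Compression ratio = 2.0915


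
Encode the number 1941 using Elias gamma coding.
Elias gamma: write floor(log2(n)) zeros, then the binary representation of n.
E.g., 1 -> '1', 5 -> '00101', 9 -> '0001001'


num_bits = floor(log2(1941)) + 1 = 11
leading_zeros = num_bits - 1 = 10
binary(1941) = 11110010101

Elias gamma(1941) = '0000000000' + '11110010101' = 000000000011110010101 (21 bits)


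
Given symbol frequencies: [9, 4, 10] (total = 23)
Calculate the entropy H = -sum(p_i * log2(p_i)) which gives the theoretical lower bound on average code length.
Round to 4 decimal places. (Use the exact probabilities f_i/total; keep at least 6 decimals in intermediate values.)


Per-symbol terms -p_i * log2(p_i) with p_i = f_i/23:
  p = 9/23 = 0.391304: log2(p) = -1.353637, -p*log2(p) = 0.529684
  p = 4/23 = 0.173913: log2(p) = -2.523562, -p*log2(p) = 0.438880
  p = 10/23 = 0.434783: log2(p) = -1.201634, -p*log2(p) = 0.522450
H = 0.529684 + 0.438880 + 0.522450 = 1.491014

H = 1.491 bits/symbol


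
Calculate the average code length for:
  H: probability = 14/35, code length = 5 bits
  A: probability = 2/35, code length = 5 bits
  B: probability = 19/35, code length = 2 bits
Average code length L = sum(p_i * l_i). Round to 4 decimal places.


Weighted contributions p_i * l_i:
  H: (14/35) * 5 = 70/35
  A: (2/35) * 5 = 10/35
  B: (19/35) * 2 = 38/35
Sum = (70 + 10 + 38)/35 = 118/35

L = 118/35 = 3.3714 bits/symbol


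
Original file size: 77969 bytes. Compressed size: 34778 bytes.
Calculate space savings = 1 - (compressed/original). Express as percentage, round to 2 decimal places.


ratio = compressed/original = 34778/77969 = 0.446049
savings = 1 - ratio = 1 - 0.446049 = 0.553951
as a percentage: 0.553951 * 100 = 55.4%

Space savings = 1 - 34778/77969 = 55.4%


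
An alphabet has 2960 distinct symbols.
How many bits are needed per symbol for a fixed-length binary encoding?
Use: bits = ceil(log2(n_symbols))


log2(2960) = 11.5314
Bracket: 2^11 = 2048 < 2960 <= 2^12 = 4096
So ceil(log2(2960)) = 12

bits = ceil(log2(2960)) = ceil(11.5314) = 12 bits


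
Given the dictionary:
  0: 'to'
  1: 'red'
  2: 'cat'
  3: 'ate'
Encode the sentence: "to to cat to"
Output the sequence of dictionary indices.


Look up each word in the dictionary:
  'to' -> 0
  'to' -> 0
  'cat' -> 2
  'to' -> 0

Encoded: [0, 0, 2, 0]


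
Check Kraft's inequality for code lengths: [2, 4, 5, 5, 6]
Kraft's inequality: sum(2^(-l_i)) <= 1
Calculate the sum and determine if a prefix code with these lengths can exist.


Sum = 2^(-2) + 2^(-4) + 2^(-5) + 2^(-5) + 2^(-6)
    = 0.25 + 0.0625 + 0.03125 + 0.03125 + 0.015625
    = 25/64 = 0.390625
Since 0.390625 <= 1, Kraft's inequality IS satisfied.
A prefix code with these lengths CAN exist.

Kraft sum = 0.390625. Satisfied.


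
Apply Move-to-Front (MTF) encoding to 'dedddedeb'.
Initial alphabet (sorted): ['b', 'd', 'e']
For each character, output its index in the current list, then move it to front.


MTF encoding:
'd': index 1 in ['b', 'd', 'e'] -> ['d', 'b', 'e']
'e': index 2 in ['d', 'b', 'e'] -> ['e', 'd', 'b']
'd': index 1 in ['e', 'd', 'b'] -> ['d', 'e', 'b']
'd': index 0 in ['d', 'e', 'b'] -> ['d', 'e', 'b']
'd': index 0 in ['d', 'e', 'b'] -> ['d', 'e', 'b']
'e': index 1 in ['d', 'e', 'b'] -> ['e', 'd', 'b']
'd': index 1 in ['e', 'd', 'b'] -> ['d', 'e', 'b']
'e': index 1 in ['d', 'e', 'b'] -> ['e', 'd', 'b']
'b': index 2 in ['e', 'd', 'b'] -> ['b', 'e', 'd']


Output: [1, 2, 1, 0, 0, 1, 1, 1, 2]


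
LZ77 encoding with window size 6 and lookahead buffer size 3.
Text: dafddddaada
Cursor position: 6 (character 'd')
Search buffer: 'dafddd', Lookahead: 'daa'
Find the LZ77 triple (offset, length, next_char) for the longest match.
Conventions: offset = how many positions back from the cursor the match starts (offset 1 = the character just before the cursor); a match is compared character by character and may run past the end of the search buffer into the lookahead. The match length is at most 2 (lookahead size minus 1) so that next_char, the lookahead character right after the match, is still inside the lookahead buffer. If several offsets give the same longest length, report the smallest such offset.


Try each offset into the search buffer:
  offset=1 (pos 5, char 'd'): match length 1
  offset=2 (pos 4, char 'd'): match length 1
  offset=3 (pos 3, char 'd'): match length 1
  offset=4 (pos 2, char 'f'): match length 0
  offset=5 (pos 1, char 'a'): match length 0
  offset=6 (pos 0, char 'd'): match length 2
Longest match has length 2 at offset 6.
next_char = character at position 6 + 2 = 8 -> 'a'

Best match: offset=6, length=2 (matching 'da' starting at position 0)
LZ77 triple: (6, 2, 'a')


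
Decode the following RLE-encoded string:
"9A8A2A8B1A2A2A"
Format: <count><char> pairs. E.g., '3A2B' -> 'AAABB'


Expanding each <count><char> pair:
  9A -> 'AAAAAAAAA'
  8A -> 'AAAAAAAA'
  2A -> 'AA'
  8B -> 'BBBBBBBB'
  1A -> 'A'
  2A -> 'AA'
  2A -> 'AA'

Decoded = AAAAAAAAAAAAAAAAAAABBBBBBBBAAAAA


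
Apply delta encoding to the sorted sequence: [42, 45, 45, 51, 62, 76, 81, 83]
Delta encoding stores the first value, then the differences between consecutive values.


First value: 42
Deltas:
  45 - 42 = 3
  45 - 45 = 0
  51 - 45 = 6
  62 - 51 = 11
  76 - 62 = 14
  81 - 76 = 5
  83 - 81 = 2


Delta encoded: [42, 3, 0, 6, 11, 14, 5, 2]


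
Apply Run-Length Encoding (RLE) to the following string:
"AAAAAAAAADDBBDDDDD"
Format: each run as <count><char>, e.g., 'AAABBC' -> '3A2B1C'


Scanning runs left to right:
  i=0: run of 'A' x 9 -> '9A'
  i=9: run of 'D' x 2 -> '2D'
  i=11: run of 'B' x 2 -> '2B'
  i=13: run of 'D' x 5 -> '5D'

RLE = 9A2D2B5D


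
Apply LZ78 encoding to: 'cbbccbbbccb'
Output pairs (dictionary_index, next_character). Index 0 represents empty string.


LZ78 encoding steps:
Dictionary: {0: ''}
Step 1: w='' (idx 0), next='c' -> output (0, 'c'), add 'c' as idx 1
Step 2: w='' (idx 0), next='b' -> output (0, 'b'), add 'b' as idx 2
Step 3: w='b' (idx 2), next='c' -> output (2, 'c'), add 'bc' as idx 3
Step 4: w='c' (idx 1), next='b' -> output (1, 'b'), add 'cb' as idx 4
Step 5: w='b' (idx 2), next='b' -> output (2, 'b'), add 'bb' as idx 5
Step 6: w='c' (idx 1), next='c' -> output (1, 'c'), add 'cc' as idx 6
Step 7: w='b' (idx 2), end of input -> output (2, '')


Encoded: [(0, 'c'), (0, 'b'), (2, 'c'), (1, 'b'), (2, 'b'), (1, 'c'), (2, '')]


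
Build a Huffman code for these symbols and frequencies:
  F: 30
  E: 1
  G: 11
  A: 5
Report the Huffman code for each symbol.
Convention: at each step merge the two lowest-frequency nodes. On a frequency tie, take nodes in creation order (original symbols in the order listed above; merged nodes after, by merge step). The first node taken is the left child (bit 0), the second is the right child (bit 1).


Huffman tree construction:
Step 1: Merge E(1) + A(5) = 6
Step 2: Merge (E+A)(6) + G(11) = 17
Step 3: Merge ((E+A)+G)(17) + F(30) = 47
Read each symbol's code off the tree from the root (left child = 0, right child = 1).

Codes:
  F: 1 (length 1)
  E: 000 (length 3)
  G: 01 (length 2)
  A: 001 (length 3)
Average code length: 70/47 = 1.4894 bits/symbol


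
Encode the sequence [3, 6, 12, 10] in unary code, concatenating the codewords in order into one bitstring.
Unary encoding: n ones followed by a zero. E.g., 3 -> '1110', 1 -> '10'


Encode each number as n ones followed by a terminating 0:
  3 -> 1110 (4 bits)
  6 -> 1111110 (7 bits)
  12 -> 1111111111110 (13 bits)
  10 -> 11111111110 (11 bits)
Total length = 4 + 7 + 13 + 11 = 35 bits.

Unary([3, 6, 12, 10]) = 11101111110111111111111011111111110 (35 bits)


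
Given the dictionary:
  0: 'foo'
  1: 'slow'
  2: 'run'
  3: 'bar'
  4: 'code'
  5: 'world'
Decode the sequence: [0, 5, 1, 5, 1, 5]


Look up each index in the dictionary:
  0 -> 'foo'
  5 -> 'world'
  1 -> 'slow'
  5 -> 'world'
  1 -> 'slow'
  5 -> 'world'

Decoded: "foo world slow world slow world"


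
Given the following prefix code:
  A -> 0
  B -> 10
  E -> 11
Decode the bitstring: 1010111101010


Decoding step by step:
Bits 10 -> B
Bits 10 -> B
Bits 11 -> E
Bits 11 -> E
Bits 0 -> A
Bits 10 -> B
Bits 10 -> B


Decoded message: BBEEABB


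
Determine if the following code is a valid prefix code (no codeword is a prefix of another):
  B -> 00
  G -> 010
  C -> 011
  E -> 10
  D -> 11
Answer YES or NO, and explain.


Checking each pair (does one codeword prefix another?):
  B='00' vs G='010': no prefix
  B='00' vs C='011': no prefix
  B='00' vs E='10': no prefix
  B='00' vs D='11': no prefix
  G='010' vs B='00': no prefix
  G='010' vs C='011': no prefix
  G='010' vs E='10': no prefix
  G='010' vs D='11': no prefix
  C='011' vs B='00': no prefix
  C='011' vs G='010': no prefix
  C='011' vs E='10': no prefix
  C='011' vs D='11': no prefix
  E='10' vs B='00': no prefix
  E='10' vs G='010': no prefix
  E='10' vs C='011': no prefix
  E='10' vs D='11': no prefix
  D='11' vs B='00': no prefix
  D='11' vs G='010': no prefix
  D='11' vs C='011': no prefix
  D='11' vs E='10': no prefix
No violation found over all pairs.

YES -- this is a valid prefix code. No codeword is a prefix of any other codeword.


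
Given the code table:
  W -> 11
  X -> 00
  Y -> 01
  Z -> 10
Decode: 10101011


Decoding:
10 -> Z
10 -> Z
10 -> Z
11 -> W


Result: ZZZW


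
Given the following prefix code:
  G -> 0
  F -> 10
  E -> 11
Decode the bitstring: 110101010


Decoding step by step:
Bits 11 -> E
Bits 0 -> G
Bits 10 -> F
Bits 10 -> F
Bits 10 -> F


Decoded message: EGFFF


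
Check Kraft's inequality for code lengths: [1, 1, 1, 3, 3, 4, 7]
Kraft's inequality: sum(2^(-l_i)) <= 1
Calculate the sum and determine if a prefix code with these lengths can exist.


Sum = 2^(-1) + 2^(-1) + 2^(-1) + 2^(-3) + 2^(-3) + 2^(-4) + 2^(-7)
    = 0.5 + 0.5 + 0.5 + 0.125 + 0.125 + 0.0625 + 0.0078125
    = 233/128 = 1.8203125
Since 1.8203125 > 1, Kraft's inequality is NOT satisfied.
A prefix code with these lengths CANNOT exist.

Kraft sum = 1.8203125. Not satisfied.


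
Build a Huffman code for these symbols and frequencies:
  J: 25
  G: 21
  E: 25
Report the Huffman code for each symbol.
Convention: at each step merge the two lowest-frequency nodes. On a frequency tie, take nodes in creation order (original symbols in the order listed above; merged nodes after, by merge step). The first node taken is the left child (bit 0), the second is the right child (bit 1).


Huffman tree construction:
Step 1: Merge G(21) + J(25) = 46
Step 2: Merge E(25) + (G+J)(46) = 71
Read each symbol's code off the tree from the root (left child = 0, right child = 1).

Codes:
  J: 11 (length 2)
  G: 10 (length 2)
  E: 0 (length 1)
Average code length: 117/71 = 1.6479 bits/symbol


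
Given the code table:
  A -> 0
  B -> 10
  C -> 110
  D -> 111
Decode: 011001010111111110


Decoding:
0 -> A
110 -> C
0 -> A
10 -> B
10 -> B
111 -> D
111 -> D
110 -> C


Result: ACABBDDC


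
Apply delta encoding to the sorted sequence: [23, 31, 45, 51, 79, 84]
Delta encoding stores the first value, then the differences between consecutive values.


First value: 23
Deltas:
  31 - 23 = 8
  45 - 31 = 14
  51 - 45 = 6
  79 - 51 = 28
  84 - 79 = 5


Delta encoded: [23, 8, 14, 6, 28, 5]


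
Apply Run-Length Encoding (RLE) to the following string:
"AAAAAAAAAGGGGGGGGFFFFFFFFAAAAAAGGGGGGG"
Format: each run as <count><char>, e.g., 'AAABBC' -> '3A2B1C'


Scanning runs left to right:
  i=0: run of 'A' x 9 -> '9A'
  i=9: run of 'G' x 8 -> '8G'
  i=17: run of 'F' x 8 -> '8F'
  i=25: run of 'A' x 6 -> '6A'
  i=31: run of 'G' x 7 -> '7G'

RLE = 9A8G8F6A7G


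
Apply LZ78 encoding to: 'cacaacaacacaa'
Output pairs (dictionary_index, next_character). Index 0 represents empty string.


LZ78 encoding steps:
Dictionary: {0: ''}
Step 1: w='' (idx 0), next='c' -> output (0, 'c'), add 'c' as idx 1
Step 2: w='' (idx 0), next='a' -> output (0, 'a'), add 'a' as idx 2
Step 3: w='c' (idx 1), next='a' -> output (1, 'a'), add 'ca' as idx 3
Step 4: w='a' (idx 2), next='c' -> output (2, 'c'), add 'ac' as idx 4
Step 5: w='a' (idx 2), next='a' -> output (2, 'a'), add 'aa' as idx 5
Step 6: w='ca' (idx 3), next='c' -> output (3, 'c'), add 'cac' as idx 6
Step 7: w='aa' (idx 5), end of input -> output (5, '')


Encoded: [(0, 'c'), (0, 'a'), (1, 'a'), (2, 'c'), (2, 'a'), (3, 'c'), (5, '')]


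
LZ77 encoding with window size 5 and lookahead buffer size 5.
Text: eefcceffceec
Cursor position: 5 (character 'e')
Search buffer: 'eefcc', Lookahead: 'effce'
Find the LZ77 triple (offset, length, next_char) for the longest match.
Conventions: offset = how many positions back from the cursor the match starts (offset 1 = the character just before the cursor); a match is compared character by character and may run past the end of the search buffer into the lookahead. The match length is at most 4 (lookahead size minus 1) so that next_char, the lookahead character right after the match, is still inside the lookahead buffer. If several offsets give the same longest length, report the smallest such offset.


Try each offset into the search buffer:
  offset=1 (pos 4, char 'c'): match length 0
  offset=2 (pos 3, char 'c'): match length 0
  offset=3 (pos 2, char 'f'): match length 0
  offset=4 (pos 1, char 'e'): match length 2
  offset=5 (pos 0, char 'e'): match length 1
Longest match has length 2 at offset 4.
next_char = character at position 5 + 2 = 7 -> 'f'

Best match: offset=4, length=2 (matching 'ef' starting at position 1)
LZ77 triple: (4, 2, 'f')


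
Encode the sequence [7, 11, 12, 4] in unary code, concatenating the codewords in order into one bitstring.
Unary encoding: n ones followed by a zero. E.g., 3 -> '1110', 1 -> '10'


Encode each number as n ones followed by a terminating 0:
  7 -> 11111110 (8 bits)
  11 -> 111111111110 (12 bits)
  12 -> 1111111111110 (13 bits)
  4 -> 11110 (5 bits)
Total length = 8 + 12 + 13 + 5 = 38 bits.

Unary([7, 11, 12, 4]) = 11111110111111111110111111111111011110 (38 bits)


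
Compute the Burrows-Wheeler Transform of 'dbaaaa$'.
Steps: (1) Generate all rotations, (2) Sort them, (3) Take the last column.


Rotations (sorted):
  0: $dbaaaa -> last char: a
  1: a$dbaaa -> last char: a
  2: aa$dbaa -> last char: a
  3: aaa$dba -> last char: a
  4: aaaa$db -> last char: b
  5: baaaa$d -> last char: d
  6: dbaaaa$ -> last char: $


BWT = aaaabd$


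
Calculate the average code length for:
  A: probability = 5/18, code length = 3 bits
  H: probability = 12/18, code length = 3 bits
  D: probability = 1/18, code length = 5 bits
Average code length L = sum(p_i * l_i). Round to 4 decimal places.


Weighted contributions p_i * l_i:
  A: (5/18) * 3 = 15/18
  H: (12/18) * 3 = 36/18
  D: (1/18) * 5 = 5/18
Sum = (15 + 36 + 5)/18 = 56/18

L = 56/18 = 3.1111 bits/symbol


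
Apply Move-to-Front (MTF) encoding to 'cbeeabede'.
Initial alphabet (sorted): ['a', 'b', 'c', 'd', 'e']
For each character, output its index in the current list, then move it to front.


MTF encoding:
'c': index 2 in ['a', 'b', 'c', 'd', 'e'] -> ['c', 'a', 'b', 'd', 'e']
'b': index 2 in ['c', 'a', 'b', 'd', 'e'] -> ['b', 'c', 'a', 'd', 'e']
'e': index 4 in ['b', 'c', 'a', 'd', 'e'] -> ['e', 'b', 'c', 'a', 'd']
'e': index 0 in ['e', 'b', 'c', 'a', 'd'] -> ['e', 'b', 'c', 'a', 'd']
'a': index 3 in ['e', 'b', 'c', 'a', 'd'] -> ['a', 'e', 'b', 'c', 'd']
'b': index 2 in ['a', 'e', 'b', 'c', 'd'] -> ['b', 'a', 'e', 'c', 'd']
'e': index 2 in ['b', 'a', 'e', 'c', 'd'] -> ['e', 'b', 'a', 'c', 'd']
'd': index 4 in ['e', 'b', 'a', 'c', 'd'] -> ['d', 'e', 'b', 'a', 'c']
'e': index 1 in ['d', 'e', 'b', 'a', 'c'] -> ['e', 'd', 'b', 'a', 'c']


Output: [2, 2, 4, 0, 3, 2, 2, 4, 1]


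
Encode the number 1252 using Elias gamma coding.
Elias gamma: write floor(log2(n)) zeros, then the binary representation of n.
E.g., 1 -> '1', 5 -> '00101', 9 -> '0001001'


num_bits = floor(log2(1252)) + 1 = 11
leading_zeros = num_bits - 1 = 10
binary(1252) = 10011100100

Elias gamma(1252) = '0000000000' + '10011100100' = 000000000010011100100 (21 bits)


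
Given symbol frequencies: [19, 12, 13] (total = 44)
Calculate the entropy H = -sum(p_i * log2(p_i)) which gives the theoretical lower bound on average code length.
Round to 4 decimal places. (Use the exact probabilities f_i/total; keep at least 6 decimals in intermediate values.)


Per-symbol terms -p_i * log2(p_i) with p_i = f_i/44:
  p = 19/44 = 0.431818: log2(p) = -1.211504, -p*log2(p) = 0.523149
  p = 12/44 = 0.272727: log2(p) = -1.874469, -p*log2(p) = 0.511219
  p = 13/44 = 0.295455: log2(p) = -1.758992, -p*log2(p) = 0.519702
H = 0.523149 + 0.511219 + 0.519702 = 1.554070

H = 1.5541 bits/symbol


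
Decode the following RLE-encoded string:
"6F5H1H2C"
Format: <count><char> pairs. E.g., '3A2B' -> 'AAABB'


Expanding each <count><char> pair:
  6F -> 'FFFFFF'
  5H -> 'HHHHH'
  1H -> 'H'
  2C -> 'CC'

Decoded = FFFFFFHHHHHHCC


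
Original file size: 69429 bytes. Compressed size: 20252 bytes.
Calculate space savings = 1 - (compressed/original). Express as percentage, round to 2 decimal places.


ratio = compressed/original = 20252/69429 = 0.291694
savings = 1 - ratio = 1 - 0.291694 = 0.708306
as a percentage: 0.708306 * 100 = 70.83%

Space savings = 1 - 20252/69429 = 70.83%


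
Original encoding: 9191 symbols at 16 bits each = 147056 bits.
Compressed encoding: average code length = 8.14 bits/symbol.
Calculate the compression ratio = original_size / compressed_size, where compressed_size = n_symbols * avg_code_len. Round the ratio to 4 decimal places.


original_size = n_symbols * orig_bits = 9191 * 16 = 147056 bits
compressed_size = n_symbols * avg_code_len = 9191 * 8.14 = 74814.74 bits
ratio = original_size / compressed_size = 147056 / 74814.74 = 1.9656

Compression ratio = 1.9656


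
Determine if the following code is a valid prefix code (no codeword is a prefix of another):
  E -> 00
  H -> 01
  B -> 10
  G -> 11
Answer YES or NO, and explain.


Checking each pair (does one codeword prefix another?):
  E='00' vs H='01': no prefix
  E='00' vs B='10': no prefix
  E='00' vs G='11': no prefix
  H='01' vs E='00': no prefix
  H='01' vs B='10': no prefix
  H='01' vs G='11': no prefix
  B='10' vs E='00': no prefix
  B='10' vs H='01': no prefix
  B='10' vs G='11': no prefix
  G='11' vs E='00': no prefix
  G='11' vs H='01': no prefix
  G='11' vs B='10': no prefix
No violation found over all pairs.

YES -- this is a valid prefix code. No codeword is a prefix of any other codeword.


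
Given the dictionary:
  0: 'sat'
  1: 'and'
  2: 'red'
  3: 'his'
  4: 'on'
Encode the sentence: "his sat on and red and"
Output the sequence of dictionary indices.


Look up each word in the dictionary:
  'his' -> 3
  'sat' -> 0
  'on' -> 4
  'and' -> 1
  'red' -> 2
  'and' -> 1

Encoded: [3, 0, 4, 1, 2, 1]


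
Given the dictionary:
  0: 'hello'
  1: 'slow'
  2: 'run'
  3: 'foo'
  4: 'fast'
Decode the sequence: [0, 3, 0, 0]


Look up each index in the dictionary:
  0 -> 'hello'
  3 -> 'foo'
  0 -> 'hello'
  0 -> 'hello'

Decoded: "hello foo hello hello"


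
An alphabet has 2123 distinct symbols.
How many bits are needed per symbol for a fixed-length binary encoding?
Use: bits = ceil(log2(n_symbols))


log2(2123) = 11.0519
Bracket: 2^11 = 2048 < 2123 <= 2^12 = 4096
So ceil(log2(2123)) = 12

bits = ceil(log2(2123)) = ceil(11.0519) = 12 bits


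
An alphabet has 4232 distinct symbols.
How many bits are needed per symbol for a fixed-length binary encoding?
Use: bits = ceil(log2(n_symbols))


log2(4232) = 12.0471
Bracket: 2^12 = 4096 < 4232 <= 2^13 = 8192
So ceil(log2(4232)) = 13

bits = ceil(log2(4232)) = ceil(12.0471) = 13 bits


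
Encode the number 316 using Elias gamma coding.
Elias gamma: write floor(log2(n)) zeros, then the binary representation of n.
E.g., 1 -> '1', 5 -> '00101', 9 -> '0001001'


num_bits = floor(log2(316)) + 1 = 9
leading_zeros = num_bits - 1 = 8
binary(316) = 100111100

Elias gamma(316) = '00000000' + '100111100' = 00000000100111100 (17 bits)


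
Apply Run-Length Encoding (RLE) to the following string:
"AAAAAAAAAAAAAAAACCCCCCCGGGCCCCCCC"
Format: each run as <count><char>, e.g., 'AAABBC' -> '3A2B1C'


Scanning runs left to right:
  i=0: run of 'A' x 16 -> '16A'
  i=16: run of 'C' x 7 -> '7C'
  i=23: run of 'G' x 3 -> '3G'
  i=26: run of 'C' x 7 -> '7C'

RLE = 16A7C3G7C


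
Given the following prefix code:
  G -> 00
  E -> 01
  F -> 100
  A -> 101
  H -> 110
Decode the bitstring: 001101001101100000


Decoding step by step:
Bits 00 -> G
Bits 110 -> H
Bits 100 -> F
Bits 110 -> H
Bits 110 -> H
Bits 00 -> G
Bits 00 -> G


Decoded message: GHFHHGG


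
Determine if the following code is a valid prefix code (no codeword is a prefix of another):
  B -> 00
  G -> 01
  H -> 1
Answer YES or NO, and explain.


Checking each pair (does one codeword prefix another?):
  B='00' vs G='01': no prefix
  B='00' vs H='1': no prefix
  G='01' vs B='00': no prefix
  G='01' vs H='1': no prefix
  H='1' vs B='00': no prefix
  H='1' vs G='01': no prefix
No violation found over all pairs.

YES -- this is a valid prefix code. No codeword is a prefix of any other codeword.


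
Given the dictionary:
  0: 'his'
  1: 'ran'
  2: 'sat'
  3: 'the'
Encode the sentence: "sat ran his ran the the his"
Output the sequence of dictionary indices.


Look up each word in the dictionary:
  'sat' -> 2
  'ran' -> 1
  'his' -> 0
  'ran' -> 1
  'the' -> 3
  'the' -> 3
  'his' -> 0

Encoded: [2, 1, 0, 1, 3, 3, 0]


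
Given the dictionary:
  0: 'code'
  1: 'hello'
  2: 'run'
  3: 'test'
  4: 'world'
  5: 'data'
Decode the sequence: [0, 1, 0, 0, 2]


Look up each index in the dictionary:
  0 -> 'code'
  1 -> 'hello'
  0 -> 'code'
  0 -> 'code'
  2 -> 'run'

Decoded: "code hello code code run"


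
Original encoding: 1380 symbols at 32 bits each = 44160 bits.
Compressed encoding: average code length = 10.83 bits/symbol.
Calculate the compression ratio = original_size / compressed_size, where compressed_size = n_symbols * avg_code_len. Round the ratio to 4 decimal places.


original_size = n_symbols * orig_bits = 1380 * 32 = 44160 bits
compressed_size = n_symbols * avg_code_len = 1380 * 10.83 = 14945.4 bits
ratio = original_size / compressed_size = 44160 / 14945.4 = 2.9548

Compression ratio = 2.9548


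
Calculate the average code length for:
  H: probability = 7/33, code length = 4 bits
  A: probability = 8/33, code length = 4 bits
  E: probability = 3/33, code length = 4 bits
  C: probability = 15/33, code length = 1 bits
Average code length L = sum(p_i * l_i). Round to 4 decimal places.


Weighted contributions p_i * l_i:
  H: (7/33) * 4 = 28/33
  A: (8/33) * 4 = 32/33
  E: (3/33) * 4 = 12/33
  C: (15/33) * 1 = 15/33
Sum = (28 + 32 + 12 + 15)/33 = 87/33

L = 87/33 = 2.6364 bits/symbol


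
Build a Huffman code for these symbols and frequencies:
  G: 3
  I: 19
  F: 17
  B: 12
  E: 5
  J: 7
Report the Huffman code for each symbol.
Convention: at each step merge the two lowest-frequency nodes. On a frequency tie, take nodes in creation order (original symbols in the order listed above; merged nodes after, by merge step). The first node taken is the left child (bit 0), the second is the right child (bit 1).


Huffman tree construction:
Step 1: Merge G(3) + E(5) = 8
Step 2: Merge J(7) + (G+E)(8) = 15
Step 3: Merge B(12) + (J+(G+E))(15) = 27
Step 4: Merge F(17) + I(19) = 36
Step 5: Merge (B+(J+(G+E)))(27) + (F+I)(36) = 63
Read each symbol's code off the tree from the root (left child = 0, right child = 1).

Codes:
  G: 0110 (length 4)
  I: 11 (length 2)
  F: 10 (length 2)
  B: 00 (length 2)
  E: 0111 (length 4)
  J: 010 (length 3)
Average code length: 149/63 = 2.3651 bits/symbol


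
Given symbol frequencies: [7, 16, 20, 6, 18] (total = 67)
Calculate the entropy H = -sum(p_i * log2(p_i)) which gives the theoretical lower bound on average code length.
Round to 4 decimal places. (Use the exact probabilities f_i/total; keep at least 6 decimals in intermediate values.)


Per-symbol terms -p_i * log2(p_i) with p_i = f_i/67:
  p = 7/67 = 0.104478: log2(p) = -3.258734, -p*log2(p) = 0.340465
  p = 16/67 = 0.238806: log2(p) = -2.066089, -p*log2(p) = 0.493394
  p = 20/67 = 0.298507: log2(p) = -1.744161, -p*log2(p) = 0.520645
  p = 6/67 = 0.089552: log2(p) = -3.481127, -p*log2(p) = 0.311743
  p = 18/67 = 0.268657: log2(p) = -1.896164, -p*log2(p) = 0.509417
H = 0.340465 + 0.493394 + 0.520645 + 0.311743 + 0.509417 = 2.175664

H = 2.1757 bits/symbol


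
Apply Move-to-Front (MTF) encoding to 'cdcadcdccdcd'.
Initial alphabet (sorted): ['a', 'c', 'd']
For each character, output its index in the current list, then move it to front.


MTF encoding:
'c': index 1 in ['a', 'c', 'd'] -> ['c', 'a', 'd']
'd': index 2 in ['c', 'a', 'd'] -> ['d', 'c', 'a']
'c': index 1 in ['d', 'c', 'a'] -> ['c', 'd', 'a']
'a': index 2 in ['c', 'd', 'a'] -> ['a', 'c', 'd']
'd': index 2 in ['a', 'c', 'd'] -> ['d', 'a', 'c']
'c': index 2 in ['d', 'a', 'c'] -> ['c', 'd', 'a']
'd': index 1 in ['c', 'd', 'a'] -> ['d', 'c', 'a']
'c': index 1 in ['d', 'c', 'a'] -> ['c', 'd', 'a']
'c': index 0 in ['c', 'd', 'a'] -> ['c', 'd', 'a']
'd': index 1 in ['c', 'd', 'a'] -> ['d', 'c', 'a']
'c': index 1 in ['d', 'c', 'a'] -> ['c', 'd', 'a']
'd': index 1 in ['c', 'd', 'a'] -> ['d', 'c', 'a']


Output: [1, 2, 1, 2, 2, 2, 1, 1, 0, 1, 1, 1]


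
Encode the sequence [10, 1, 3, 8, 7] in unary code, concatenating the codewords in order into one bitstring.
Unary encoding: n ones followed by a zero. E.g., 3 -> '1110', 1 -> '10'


Encode each number as n ones followed by a terminating 0:
  10 -> 11111111110 (11 bits)
  1 -> 10 (2 bits)
  3 -> 1110 (4 bits)
  8 -> 111111110 (9 bits)
  7 -> 11111110 (8 bits)
Total length = 11 + 2 + 4 + 9 + 8 = 34 bits.

Unary([10, 1, 3, 8, 7]) = 1111111111010111011111111011111110 (34 bits)


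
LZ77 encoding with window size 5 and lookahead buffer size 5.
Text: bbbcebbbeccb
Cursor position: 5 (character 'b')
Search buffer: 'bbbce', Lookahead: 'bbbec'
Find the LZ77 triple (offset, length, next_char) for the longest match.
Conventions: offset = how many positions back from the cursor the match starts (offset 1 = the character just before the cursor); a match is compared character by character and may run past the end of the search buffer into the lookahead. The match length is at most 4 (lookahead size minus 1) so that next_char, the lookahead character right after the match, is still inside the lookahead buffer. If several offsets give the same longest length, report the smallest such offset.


Try each offset into the search buffer:
  offset=1 (pos 4, char 'e'): match length 0
  offset=2 (pos 3, char 'c'): match length 0
  offset=3 (pos 2, char 'b'): match length 1
  offset=4 (pos 1, char 'b'): match length 2
  offset=5 (pos 0, char 'b'): match length 3
Longest match has length 3 at offset 5.
next_char = character at position 5 + 3 = 8 -> 'e'

Best match: offset=5, length=3 (matching 'bbb' starting at position 0)
LZ77 triple: (5, 3, 'e')


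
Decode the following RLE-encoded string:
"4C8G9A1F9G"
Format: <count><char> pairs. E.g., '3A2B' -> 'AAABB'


Expanding each <count><char> pair:
  4C -> 'CCCC'
  8G -> 'GGGGGGGG'
  9A -> 'AAAAAAAAA'
  1F -> 'F'
  9G -> 'GGGGGGGGG'

Decoded = CCCCGGGGGGGGAAAAAAAAAFGGGGGGGGG


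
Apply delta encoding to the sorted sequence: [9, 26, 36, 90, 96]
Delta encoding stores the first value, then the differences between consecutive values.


First value: 9
Deltas:
  26 - 9 = 17
  36 - 26 = 10
  90 - 36 = 54
  96 - 90 = 6


Delta encoded: [9, 17, 10, 54, 6]


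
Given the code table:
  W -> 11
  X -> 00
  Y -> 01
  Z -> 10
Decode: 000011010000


Decoding:
00 -> X
00 -> X
11 -> W
01 -> Y
00 -> X
00 -> X


Result: XXWYXX


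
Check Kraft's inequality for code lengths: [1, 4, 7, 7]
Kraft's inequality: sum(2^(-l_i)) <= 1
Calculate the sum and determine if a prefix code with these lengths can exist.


Sum = 2^(-1) + 2^(-4) + 2^(-7) + 2^(-7)
    = 0.5 + 0.0625 + 0.0078125 + 0.0078125
    = 74/128 = 0.578125
Since 0.578125 <= 1, Kraft's inequality IS satisfied.
A prefix code with these lengths CAN exist.

Kraft sum = 0.578125. Satisfied.


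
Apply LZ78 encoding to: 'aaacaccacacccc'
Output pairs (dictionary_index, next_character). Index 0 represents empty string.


LZ78 encoding steps:
Dictionary: {0: ''}
Step 1: w='' (idx 0), next='a' -> output (0, 'a'), add 'a' as idx 1
Step 2: w='a' (idx 1), next='a' -> output (1, 'a'), add 'aa' as idx 2
Step 3: w='' (idx 0), next='c' -> output (0, 'c'), add 'c' as idx 3
Step 4: w='a' (idx 1), next='c' -> output (1, 'c'), add 'ac' as idx 4
Step 5: w='c' (idx 3), next='a' -> output (3, 'a'), add 'ca' as idx 5
Step 6: w='ca' (idx 5), next='c' -> output (5, 'c'), add 'cac' as idx 6
Step 7: w='c' (idx 3), next='c' -> output (3, 'c'), add 'cc' as idx 7
Step 8: w='c' (idx 3), end of input -> output (3, '')


Encoded: [(0, 'a'), (1, 'a'), (0, 'c'), (1, 'c'), (3, 'a'), (5, 'c'), (3, 'c'), (3, '')]


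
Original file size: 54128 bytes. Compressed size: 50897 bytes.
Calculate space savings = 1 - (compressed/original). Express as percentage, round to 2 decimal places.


ratio = compressed/original = 50897/54128 = 0.940308
savings = 1 - ratio = 1 - 0.940308 = 0.059692
as a percentage: 0.059692 * 100 = 5.97%

Space savings = 1 - 50897/54128 = 5.97%
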